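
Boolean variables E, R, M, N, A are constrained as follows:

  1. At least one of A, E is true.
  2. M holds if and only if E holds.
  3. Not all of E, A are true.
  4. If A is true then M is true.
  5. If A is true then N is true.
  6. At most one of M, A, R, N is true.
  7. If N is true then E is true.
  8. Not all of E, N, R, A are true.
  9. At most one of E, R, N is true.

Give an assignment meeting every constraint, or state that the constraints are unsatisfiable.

E=T; R=F; M=T; N=F; A=F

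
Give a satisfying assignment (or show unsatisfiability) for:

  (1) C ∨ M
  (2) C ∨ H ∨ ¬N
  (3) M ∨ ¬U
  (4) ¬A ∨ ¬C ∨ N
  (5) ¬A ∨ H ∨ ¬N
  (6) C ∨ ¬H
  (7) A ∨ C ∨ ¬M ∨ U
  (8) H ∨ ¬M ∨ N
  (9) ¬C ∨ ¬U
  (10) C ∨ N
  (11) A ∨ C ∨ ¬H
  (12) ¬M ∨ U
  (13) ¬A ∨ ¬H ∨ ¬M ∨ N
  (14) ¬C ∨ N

H = True, U = False, N = True, C = True, M = False, A = True

Set H = True.
  then (C ∨ ¬H) forces C = True.
  then (¬C ∨ ¬U) forces U = False.
  then (¬M ∨ U) forces M = False.
  then (¬C ∨ N) forces N = True.
Set A = True.
All clauses satisfied.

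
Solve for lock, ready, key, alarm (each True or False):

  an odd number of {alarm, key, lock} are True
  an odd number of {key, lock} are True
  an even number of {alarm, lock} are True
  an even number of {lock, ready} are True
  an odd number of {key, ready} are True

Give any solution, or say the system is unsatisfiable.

lock = False, ready = False, key = True, alarm = False

{alarm, key, lock}: 1 true → odd ✓
{key, lock}: 1 true → odd ✓
{alarm, lock}: 0 true → even ✓
{lock, ready}: 0 true → even ✓
{key, ready}: 1 true → odd ✓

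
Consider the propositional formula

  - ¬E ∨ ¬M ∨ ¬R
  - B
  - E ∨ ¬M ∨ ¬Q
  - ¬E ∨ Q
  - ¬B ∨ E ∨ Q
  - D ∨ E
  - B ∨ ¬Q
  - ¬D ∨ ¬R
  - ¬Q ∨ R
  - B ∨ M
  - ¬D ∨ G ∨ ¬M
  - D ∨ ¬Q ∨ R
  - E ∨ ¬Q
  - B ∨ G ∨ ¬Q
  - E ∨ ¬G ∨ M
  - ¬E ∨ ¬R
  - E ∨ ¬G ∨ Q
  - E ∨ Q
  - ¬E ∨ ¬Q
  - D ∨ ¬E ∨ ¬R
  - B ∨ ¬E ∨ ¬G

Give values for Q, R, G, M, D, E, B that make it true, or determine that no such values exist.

Case E = True:
  (B) forces B = True.
  (¬E ∨ Q) forces Q = True.
  Clause (¬E ∨ ¬Q) is falsified — contradiction.
Case E = False:
  (B) forces B = True.
  (¬B ∨ E ∨ Q) forces Q = True.
  Clause (E ∨ ¬Q) is falsified — contradiction.
Both cases fail, so the formula is unsatisfiable.

Unsatisfiable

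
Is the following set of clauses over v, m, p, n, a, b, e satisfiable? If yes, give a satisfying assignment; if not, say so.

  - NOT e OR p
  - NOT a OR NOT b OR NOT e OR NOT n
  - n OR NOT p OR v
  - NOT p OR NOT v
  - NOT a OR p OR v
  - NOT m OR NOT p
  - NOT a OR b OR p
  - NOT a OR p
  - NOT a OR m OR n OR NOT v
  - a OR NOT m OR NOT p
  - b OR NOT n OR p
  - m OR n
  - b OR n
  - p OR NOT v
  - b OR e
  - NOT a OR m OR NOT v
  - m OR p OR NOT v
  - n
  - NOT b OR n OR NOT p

Unit clause (n) forces n = True.
Try v = True:
  (NOT p OR NOT v) forces p = False.
  clause (p OR NOT v) is falsified — backtrack.
So v = False.
Set m = False.
Set p = True.
Set a = False.
Set b = True.
Set e = True.
All clauses satisfied.

v = False, m = False, p = True, n = True, a = False, b = True, e = True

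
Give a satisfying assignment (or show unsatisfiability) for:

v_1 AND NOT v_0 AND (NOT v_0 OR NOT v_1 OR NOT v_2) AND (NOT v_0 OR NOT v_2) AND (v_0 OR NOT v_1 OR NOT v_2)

v_0=F, v_1=T, v_2=F

Unit clause (v_1) forces v_1 = True.
Unit clause (NOT v_0) forces v_0 = False.
In (v_0 OR NOT v_1 OR NOT v_2) only NOT v_2 is left, so v_2 = False.
Check each clause:
  (v_1): v_1 holds.
  (NOT v_0): NOT v_0 holds.
  (NOT v_0 OR NOT v_1 OR NOT v_2): NOT v_0 holds.
  (NOT v_0 OR NOT v_2): NOT v_0 holds.
  (v_0 OR NOT v_1 OR NOT v_2): NOT v_2 holds.
All clauses satisfied.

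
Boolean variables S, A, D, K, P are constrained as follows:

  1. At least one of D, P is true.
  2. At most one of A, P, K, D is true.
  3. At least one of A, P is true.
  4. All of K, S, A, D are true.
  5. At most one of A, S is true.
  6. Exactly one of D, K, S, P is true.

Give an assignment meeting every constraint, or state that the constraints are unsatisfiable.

Case S = True:
  (4) forces K = True.
  Constraint (6) is violated (K=T, S=T) — contradiction.
Case S = False:
  Constraint (4) is violated (S=F) — contradiction.
Both cases fail — unsatisfiable.

Unsatisfiable — no assignment works.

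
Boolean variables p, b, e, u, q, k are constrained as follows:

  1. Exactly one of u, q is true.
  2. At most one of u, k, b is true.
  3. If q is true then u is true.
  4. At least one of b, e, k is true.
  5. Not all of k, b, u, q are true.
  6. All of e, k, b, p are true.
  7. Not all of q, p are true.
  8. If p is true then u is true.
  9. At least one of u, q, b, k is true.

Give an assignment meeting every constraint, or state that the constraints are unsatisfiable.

Case b = True:
  (2) with b=T forces u = False.
  (1) with u=F forces q = True.
  Constraint (3) is violated (q=T, u=F) — contradiction.
Case b = False:
  Constraint (6) is violated (b=F) — contradiction.
Both cases fail — unsatisfiable.

No satisfying assignment exists.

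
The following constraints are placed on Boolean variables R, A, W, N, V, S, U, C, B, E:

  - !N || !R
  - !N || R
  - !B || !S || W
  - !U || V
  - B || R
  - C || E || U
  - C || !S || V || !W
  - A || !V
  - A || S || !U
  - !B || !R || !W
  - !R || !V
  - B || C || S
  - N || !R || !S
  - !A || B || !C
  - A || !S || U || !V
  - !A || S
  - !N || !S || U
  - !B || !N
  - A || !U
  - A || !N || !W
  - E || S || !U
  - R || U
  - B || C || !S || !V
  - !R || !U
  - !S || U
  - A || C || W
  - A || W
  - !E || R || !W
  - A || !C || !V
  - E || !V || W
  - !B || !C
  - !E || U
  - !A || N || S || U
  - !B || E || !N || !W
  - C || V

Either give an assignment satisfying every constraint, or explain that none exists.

R=T, A=F, W=T, N=F, V=F, S=F, U=F, C=T, B=F, E=F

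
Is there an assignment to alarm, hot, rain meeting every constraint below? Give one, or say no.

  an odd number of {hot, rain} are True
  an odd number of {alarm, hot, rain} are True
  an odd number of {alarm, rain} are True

alarm = False, hot = False, rain = True

{hot, rain}: 1 true → odd ✓
{alarm, hot, rain}: 1 true → odd ✓
{alarm, rain}: 1 true → odd ✓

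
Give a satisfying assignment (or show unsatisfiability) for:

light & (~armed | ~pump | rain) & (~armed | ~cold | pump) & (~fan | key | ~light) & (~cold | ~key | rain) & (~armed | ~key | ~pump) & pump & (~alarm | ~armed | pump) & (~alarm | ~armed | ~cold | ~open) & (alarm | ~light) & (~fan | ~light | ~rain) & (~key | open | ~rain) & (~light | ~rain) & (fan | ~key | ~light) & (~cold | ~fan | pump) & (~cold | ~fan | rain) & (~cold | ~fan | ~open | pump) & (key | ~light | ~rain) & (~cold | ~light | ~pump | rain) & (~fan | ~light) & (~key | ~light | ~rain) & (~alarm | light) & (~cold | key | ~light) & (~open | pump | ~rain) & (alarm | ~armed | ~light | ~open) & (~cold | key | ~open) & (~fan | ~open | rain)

Unit clause (light) forces light = True.
Unit clause (pump) forces pump = True.
In (alarm | ~light) only alarm is left, so alarm = True.
In (~light | ~rain) only ~rain is left, so rain = False.
In (~cold | ~light | ~pump | rain) only ~cold is left, so cold = False.
In (~fan | ~light) only ~fan is left, so fan = False.
In (~armed | ~pump | rain) only ~armed is left, so armed = False.
In (fan | ~key | ~light) only ~key is left, so key = False.
Set open = True.
All clauses satisfied.

open: True, alarm: True, light: True, fan: False, cold: False, rain: False, armed: False, pump: True, key: False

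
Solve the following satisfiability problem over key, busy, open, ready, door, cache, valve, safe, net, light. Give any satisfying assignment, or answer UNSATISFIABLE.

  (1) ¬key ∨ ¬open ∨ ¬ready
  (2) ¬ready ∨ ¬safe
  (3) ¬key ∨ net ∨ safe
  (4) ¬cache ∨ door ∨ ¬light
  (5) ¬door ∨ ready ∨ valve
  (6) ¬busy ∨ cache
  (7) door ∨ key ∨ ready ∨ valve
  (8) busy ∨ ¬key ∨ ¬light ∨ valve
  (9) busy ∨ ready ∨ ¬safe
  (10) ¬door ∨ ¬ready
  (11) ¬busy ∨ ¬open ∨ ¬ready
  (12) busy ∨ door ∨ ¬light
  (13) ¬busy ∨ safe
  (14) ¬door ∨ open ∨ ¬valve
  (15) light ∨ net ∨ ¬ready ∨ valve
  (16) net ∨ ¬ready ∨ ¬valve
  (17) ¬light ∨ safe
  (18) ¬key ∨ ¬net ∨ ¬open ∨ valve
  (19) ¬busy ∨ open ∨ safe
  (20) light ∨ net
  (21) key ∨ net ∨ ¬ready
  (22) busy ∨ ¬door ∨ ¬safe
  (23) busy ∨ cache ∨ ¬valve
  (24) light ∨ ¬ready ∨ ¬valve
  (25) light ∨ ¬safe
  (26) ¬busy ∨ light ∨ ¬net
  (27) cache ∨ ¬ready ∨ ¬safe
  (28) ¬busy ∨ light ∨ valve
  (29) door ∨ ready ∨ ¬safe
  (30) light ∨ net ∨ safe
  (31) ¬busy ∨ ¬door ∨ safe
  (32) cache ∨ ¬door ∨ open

Set key = True.
Set busy = False.
Set open = False.
Set ready = False.
  then (busy ∨ ready ∨ ¬safe) forces safe = False.
  then (¬light ∨ safe) forces light = False.
  then (light ∨ net) forces net = True.
Set door = False.
Set cache = True.
Set valve = False.
All clauses satisfied.

key=T; busy=F; open=F; ready=F; door=F; cache=T; valve=F; safe=F; net=T; light=F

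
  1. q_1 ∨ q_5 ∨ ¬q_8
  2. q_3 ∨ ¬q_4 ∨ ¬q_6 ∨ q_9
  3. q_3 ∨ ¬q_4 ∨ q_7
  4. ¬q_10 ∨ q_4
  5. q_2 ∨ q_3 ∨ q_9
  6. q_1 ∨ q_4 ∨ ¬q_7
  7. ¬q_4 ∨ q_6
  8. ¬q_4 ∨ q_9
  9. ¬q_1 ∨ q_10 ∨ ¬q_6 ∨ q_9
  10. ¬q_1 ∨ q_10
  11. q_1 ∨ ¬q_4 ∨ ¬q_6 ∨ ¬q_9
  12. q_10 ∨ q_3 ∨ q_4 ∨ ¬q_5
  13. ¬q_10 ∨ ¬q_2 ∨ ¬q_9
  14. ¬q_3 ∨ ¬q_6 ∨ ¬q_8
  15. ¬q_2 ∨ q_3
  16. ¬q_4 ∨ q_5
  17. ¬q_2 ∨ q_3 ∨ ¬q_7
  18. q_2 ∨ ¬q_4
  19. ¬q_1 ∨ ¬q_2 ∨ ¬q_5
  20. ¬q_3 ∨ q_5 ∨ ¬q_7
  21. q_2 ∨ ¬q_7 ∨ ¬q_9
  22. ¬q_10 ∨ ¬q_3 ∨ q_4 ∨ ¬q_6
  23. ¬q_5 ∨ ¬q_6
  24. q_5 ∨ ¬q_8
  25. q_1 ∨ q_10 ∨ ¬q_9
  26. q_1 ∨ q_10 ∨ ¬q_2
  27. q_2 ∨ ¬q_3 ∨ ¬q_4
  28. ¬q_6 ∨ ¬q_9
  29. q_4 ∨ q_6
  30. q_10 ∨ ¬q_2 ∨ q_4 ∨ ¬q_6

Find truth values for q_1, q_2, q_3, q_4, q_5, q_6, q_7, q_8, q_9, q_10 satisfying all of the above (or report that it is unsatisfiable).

q_1 = False, q_2 = False, q_3 = True, q_4 = False, q_5 = False, q_6 = True, q_7 = False, q_8 = False, q_9 = False, q_10 = False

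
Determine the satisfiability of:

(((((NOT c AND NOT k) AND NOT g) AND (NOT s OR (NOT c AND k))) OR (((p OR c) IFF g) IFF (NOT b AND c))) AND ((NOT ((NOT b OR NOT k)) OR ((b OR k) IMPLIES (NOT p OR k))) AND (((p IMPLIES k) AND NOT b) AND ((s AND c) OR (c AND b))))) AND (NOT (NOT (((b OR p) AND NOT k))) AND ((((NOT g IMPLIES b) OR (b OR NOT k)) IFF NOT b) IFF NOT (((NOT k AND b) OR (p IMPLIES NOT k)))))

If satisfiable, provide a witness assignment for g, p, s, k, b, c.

Unsatisfiable — no assignment works.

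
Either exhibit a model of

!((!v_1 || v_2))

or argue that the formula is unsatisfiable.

v_1=T; v_2=F

  !((!v_1 || v_2)) = True
    !v_1 || v_2 = False
      !v_1 = False
The formula evaluates to True.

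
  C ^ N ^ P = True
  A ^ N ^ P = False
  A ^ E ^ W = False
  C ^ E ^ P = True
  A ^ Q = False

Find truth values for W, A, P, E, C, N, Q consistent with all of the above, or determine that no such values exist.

W: False, A: True, P: False, E: True, C: False, N: True, Q: True

C ^ N ^ P = F ^ T ^ F = True ✓
A ^ N ^ P = T ^ T ^ F = False ✓
A ^ E ^ W = T ^ T ^ F = False ✓
C ^ E ^ P = F ^ T ^ F = True ✓
A ^ Q = T ^ T = False ✓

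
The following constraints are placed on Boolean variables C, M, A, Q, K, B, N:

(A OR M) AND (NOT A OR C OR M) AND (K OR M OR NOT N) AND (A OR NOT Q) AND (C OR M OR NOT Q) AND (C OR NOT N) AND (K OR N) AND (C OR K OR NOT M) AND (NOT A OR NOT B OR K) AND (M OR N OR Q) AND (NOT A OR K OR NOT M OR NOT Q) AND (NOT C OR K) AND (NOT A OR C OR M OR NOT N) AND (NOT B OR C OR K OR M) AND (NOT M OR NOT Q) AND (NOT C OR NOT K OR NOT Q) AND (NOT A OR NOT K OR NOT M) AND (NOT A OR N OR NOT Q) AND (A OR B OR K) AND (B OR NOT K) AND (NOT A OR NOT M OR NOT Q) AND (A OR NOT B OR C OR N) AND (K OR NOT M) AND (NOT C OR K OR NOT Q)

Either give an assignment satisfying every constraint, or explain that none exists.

C = True, M = True, A = False, Q = False, K = True, B = True, N = False

Set C = True.
  then (NOT C OR K) forces K = True.
  then (NOT C OR NOT K OR NOT Q) forces Q = False.
  then (B OR NOT K) forces B = True.
Set M = True.
  then (NOT A OR NOT K OR NOT M) forces A = False.
Set N = False.
All clauses satisfied.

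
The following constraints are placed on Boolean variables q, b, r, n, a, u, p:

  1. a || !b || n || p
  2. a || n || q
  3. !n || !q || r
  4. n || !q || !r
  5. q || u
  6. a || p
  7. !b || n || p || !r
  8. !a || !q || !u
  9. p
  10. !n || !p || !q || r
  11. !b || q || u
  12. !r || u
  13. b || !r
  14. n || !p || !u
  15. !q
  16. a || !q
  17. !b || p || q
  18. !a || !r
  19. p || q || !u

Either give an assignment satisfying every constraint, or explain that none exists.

q = False, b = False, r = False, n = True, a = False, u = True, p = True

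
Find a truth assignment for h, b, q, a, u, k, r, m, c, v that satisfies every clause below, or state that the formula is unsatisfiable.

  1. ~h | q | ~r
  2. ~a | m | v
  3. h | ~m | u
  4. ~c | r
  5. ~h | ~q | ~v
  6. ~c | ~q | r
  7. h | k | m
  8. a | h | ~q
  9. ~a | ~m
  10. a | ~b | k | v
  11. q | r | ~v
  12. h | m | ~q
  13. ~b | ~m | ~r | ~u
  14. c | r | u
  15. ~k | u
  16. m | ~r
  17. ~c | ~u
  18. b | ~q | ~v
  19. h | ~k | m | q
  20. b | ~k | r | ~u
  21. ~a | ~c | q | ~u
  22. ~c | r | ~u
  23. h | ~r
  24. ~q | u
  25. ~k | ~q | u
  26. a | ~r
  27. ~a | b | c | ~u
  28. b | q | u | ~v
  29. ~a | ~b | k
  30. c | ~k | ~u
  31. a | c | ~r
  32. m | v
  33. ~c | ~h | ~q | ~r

h = True, b = False, q = True, a = False, u = True, k = False, r = False, m = True, c = False, v = False

Set h = True.
Set b = False.
Set q = True.
  then (~h | ~q | ~v) forces v = False.
  then (~q | u) forces u = True.
  then (m | v) forces m = True.
  then (~a | ~m) forces a = False.
  then (~c | ~u) forces c = False.
  then (a | ~r) forces r = False.
  then (c | ~k | ~u) forces k = False.
All clauses satisfied.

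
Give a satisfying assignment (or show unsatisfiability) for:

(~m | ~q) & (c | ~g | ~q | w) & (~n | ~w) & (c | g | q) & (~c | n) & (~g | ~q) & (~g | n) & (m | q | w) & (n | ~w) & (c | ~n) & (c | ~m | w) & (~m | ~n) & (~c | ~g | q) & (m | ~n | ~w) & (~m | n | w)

Try w = True:
  (~n | ~w) forces n = False.
  clause (n | ~w) is falsified — backtrack.
So w = False.
Set n = False.
  then (~c | n) forces c = False.
  then (~g | n) forces g = False.
  then (c | ~m | w) forces m = False.
  then (c | g | q) forces q = True.
All clauses satisfied.

w = False, n = False, c = False, m = False, g = False, q = True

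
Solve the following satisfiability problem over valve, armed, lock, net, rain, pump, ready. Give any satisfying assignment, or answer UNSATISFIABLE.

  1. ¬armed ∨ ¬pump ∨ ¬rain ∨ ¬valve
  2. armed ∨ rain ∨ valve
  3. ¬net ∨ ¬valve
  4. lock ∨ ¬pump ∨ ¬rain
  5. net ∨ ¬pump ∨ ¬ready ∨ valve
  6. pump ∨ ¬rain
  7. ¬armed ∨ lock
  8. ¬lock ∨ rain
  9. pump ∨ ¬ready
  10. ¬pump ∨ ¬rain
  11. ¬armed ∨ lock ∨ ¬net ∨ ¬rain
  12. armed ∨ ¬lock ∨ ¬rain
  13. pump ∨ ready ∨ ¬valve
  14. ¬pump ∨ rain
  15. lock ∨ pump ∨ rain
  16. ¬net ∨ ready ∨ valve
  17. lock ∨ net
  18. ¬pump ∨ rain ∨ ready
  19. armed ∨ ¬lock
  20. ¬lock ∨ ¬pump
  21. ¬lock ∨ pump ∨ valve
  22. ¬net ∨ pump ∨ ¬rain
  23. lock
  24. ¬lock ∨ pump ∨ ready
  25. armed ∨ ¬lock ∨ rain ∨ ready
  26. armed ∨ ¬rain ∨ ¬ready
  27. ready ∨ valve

Unsatisfiable — no assignment works.

Case lock = True:
  (¬lock ∨ rain) forces rain = True.
  (pump ∨ ¬rain) forces pump = True.
  Clause (¬pump ∨ ¬rain) is falsified — contradiction.
Case lock = False:
  Clause (lock) is falsified — contradiction.
Both cases fail, so the formula is unsatisfiable.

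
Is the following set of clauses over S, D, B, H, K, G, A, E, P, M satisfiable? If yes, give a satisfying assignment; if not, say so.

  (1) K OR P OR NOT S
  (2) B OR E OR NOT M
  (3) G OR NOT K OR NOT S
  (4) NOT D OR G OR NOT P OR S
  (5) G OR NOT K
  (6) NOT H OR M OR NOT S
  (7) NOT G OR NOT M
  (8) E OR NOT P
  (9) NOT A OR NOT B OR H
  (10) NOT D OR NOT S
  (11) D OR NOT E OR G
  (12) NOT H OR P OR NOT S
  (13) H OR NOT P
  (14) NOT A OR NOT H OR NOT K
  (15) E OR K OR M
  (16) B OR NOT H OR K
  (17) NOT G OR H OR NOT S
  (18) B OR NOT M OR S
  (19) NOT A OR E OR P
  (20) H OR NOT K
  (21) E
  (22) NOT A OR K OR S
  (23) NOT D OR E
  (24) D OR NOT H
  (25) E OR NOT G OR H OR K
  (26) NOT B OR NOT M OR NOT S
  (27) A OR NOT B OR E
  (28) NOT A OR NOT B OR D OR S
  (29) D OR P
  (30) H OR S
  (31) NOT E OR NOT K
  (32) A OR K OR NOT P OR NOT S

S = False, D = True, B = True, H = True, K = False, G = False, A = False, E = True, P = False, M = True

Unit clause (E) forces E = True.
In (NOT E OR NOT K) only NOT K is left, so K = False.
Set S = False.
  then (NOT A OR K OR S) forces A = False.
  then (H OR S) forces H = True.
  then (B OR NOT H OR K) forces B = True.
  then (D OR NOT H) forces D = True.
Set G = False.
  then (NOT D OR G OR NOT P OR S) forces P = False.
Set M = True.
All clauses satisfied.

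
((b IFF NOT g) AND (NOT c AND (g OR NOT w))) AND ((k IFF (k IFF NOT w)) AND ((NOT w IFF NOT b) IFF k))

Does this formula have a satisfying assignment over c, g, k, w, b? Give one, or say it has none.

c = False; g = False; k = False; w = False; b = True

  (b IFF NOT g) AND (NOT c AND (g OR NOT w)) = True
    b IFF NOT g = True
      NOT g = True
    NOT c AND (g OR NOT w) = True
      NOT c = True
      g OR NOT w = True
        NOT w = True
  (k IFF (k IFF NOT w)) AND ((NOT w IFF NOT b) IFF k) = True
    k IFF (k IFF NOT w) = True
      k IFF NOT w = False
        NOT w = True
    (NOT w IFF NOT b) IFF k = True
      NOT w IFF NOT b = False
        NOT w = True
        NOT b = False
Both conjuncts True, so the formula holds.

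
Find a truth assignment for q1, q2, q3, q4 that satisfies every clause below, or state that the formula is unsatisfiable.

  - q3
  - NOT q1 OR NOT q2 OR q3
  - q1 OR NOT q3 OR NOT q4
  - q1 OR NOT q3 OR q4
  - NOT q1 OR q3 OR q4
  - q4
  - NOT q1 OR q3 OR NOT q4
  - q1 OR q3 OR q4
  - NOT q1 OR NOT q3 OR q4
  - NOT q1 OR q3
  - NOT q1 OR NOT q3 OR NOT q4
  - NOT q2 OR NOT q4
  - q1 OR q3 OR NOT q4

Case q3 = True:
  (q4) forces q4 = True.
  (q1 OR NOT q3 OR NOT q4) forces q1 = True.
  Clause (NOT q1 OR NOT q3 OR NOT q4) is falsified — contradiction.
Case q3 = False:
  Clause (q3) is falsified — contradiction.
Both cases fail, so the formula is unsatisfiable.

No satisfying assignment exists.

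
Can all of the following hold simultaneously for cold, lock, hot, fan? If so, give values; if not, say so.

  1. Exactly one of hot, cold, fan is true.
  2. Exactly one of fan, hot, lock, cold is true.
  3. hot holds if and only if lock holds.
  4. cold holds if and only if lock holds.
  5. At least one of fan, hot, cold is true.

cold = False; lock = False; hot = False; fan = True

  (1) {hot, cold, fan}: 1 true — exactly one ✓
  (2) {fan, hot, lock, cold}: 1 true — exactly one ✓
  (3) hot=F, lock=F — same ✓
  (4) cold=F, lock=F — same ✓
  (5) {fan, hot, cold}: 1 true — at least one ✓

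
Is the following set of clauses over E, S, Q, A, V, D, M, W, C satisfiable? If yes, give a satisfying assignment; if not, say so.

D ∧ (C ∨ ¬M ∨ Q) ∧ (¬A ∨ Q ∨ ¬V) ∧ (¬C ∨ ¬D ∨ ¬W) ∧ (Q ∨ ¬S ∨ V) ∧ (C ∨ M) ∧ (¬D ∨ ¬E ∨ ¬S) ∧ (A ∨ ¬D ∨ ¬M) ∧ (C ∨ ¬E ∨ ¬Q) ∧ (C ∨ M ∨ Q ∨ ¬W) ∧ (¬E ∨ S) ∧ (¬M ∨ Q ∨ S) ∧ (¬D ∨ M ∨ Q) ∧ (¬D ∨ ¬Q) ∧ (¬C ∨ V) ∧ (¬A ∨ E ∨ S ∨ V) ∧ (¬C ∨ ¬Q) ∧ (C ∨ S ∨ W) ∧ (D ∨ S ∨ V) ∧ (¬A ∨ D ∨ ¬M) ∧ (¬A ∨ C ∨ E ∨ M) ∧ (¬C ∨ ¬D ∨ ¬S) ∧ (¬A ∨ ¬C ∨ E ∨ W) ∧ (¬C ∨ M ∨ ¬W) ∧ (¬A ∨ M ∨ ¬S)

Unsatisfiable

Case D = True:
  (¬D ∨ ¬Q) forces Q = False.
  (¬D ∨ M ∨ Q) forces M = True.
  (C ∨ ¬M ∨ Q) forces C = True.
  (¬C ∨ ¬D ∨ ¬W) forces W = False.
  (A ∨ ¬D ∨ ¬M) forces A = True.
  (¬A ∨ Q ∨ ¬V) forces V = False.
  Clause (¬C ∨ V) is falsified — contradiction.
Case D = False:
  Clause (D) is falsified — contradiction.
Both cases fail, so the formula is unsatisfiable.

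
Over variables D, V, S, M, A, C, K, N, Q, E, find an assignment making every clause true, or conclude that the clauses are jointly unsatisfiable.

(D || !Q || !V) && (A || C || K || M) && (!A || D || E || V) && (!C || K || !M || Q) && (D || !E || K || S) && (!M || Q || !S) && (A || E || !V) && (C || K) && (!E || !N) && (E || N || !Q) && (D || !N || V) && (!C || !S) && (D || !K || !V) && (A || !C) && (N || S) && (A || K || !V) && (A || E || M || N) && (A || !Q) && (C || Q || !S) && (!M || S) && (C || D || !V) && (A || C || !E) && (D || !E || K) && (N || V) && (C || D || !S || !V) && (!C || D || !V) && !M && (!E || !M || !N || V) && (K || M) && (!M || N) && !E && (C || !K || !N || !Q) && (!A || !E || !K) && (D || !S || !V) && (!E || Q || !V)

D: True, V: False, S: False, M: False, A: True, C: True, K: True, N: True, Q: True, E: False

Unit clause (!M) forces M = False.
In (K || M) only K is left, so K = True.
Unit clause (!E) forces E = False.
Try D = False:
  (D || !K || !V) forces V = False.
  (!A || D || E || V) forces A = False.
  (D || !N || V) forces N = False.
  clause (A || E || M || N) is falsified — backtrack.
So D = True.
Set V = False.
  then (N || V) forces N = True.
Set S = False.
Set A = True.
Set C = True.
Set Q = True.
All clauses satisfied.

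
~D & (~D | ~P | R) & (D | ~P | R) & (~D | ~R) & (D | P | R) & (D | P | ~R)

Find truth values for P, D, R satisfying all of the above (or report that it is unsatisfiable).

Unit clause (~D) forces D = False.
Try P = False:
  (D | P | R) forces R = True.
  clause (D | P | ~R) is falsified — backtrack.
So P = True.
  then (D | ~P | R) forces R = True.
All clauses satisfied.

P=T, D=F, R=T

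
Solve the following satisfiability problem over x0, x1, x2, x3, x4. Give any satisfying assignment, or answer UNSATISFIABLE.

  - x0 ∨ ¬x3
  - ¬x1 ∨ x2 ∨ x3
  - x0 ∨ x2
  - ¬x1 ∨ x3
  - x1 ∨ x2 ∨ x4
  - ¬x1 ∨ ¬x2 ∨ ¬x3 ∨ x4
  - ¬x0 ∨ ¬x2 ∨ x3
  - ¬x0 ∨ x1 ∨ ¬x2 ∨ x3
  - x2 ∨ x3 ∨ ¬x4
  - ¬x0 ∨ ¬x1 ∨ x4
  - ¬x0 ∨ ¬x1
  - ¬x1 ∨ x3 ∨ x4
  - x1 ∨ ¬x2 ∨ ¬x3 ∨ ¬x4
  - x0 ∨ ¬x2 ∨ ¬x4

Set x0 = True.
  then (¬x0 ∨ ¬x1) forces x1 = False.
Set x2 = False.
  then (x1 ∨ x2 ∨ x4) forces x4 = True.
  then (x2 ∨ x3 ∨ ¬x4) forces x3 = True.
All clauses satisfied.

x0=T; x1=F; x2=F; x3=T; x4=T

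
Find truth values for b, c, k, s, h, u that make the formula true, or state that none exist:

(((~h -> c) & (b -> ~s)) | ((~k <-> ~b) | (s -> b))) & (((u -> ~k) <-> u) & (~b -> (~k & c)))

b = True; c = False; k = False; s = True; h = False; u = True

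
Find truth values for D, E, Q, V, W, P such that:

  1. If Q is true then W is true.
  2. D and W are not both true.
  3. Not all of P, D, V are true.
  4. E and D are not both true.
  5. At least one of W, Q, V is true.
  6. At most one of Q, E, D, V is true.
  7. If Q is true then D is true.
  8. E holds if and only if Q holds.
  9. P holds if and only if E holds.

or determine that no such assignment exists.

D: False, E: False, Q: False, V: False, W: True, P: False

  (1) Q=F ⇒ W: vacuous ✓
  (2) D=F, W=T — not both ✓
  (3) {P, D, V}: 0/3 true — not all ✓
  (4) E=F, D=F — not both ✓
  (5) {W, Q, V}: 1 true — at least one ✓
  (6) {Q, E, D, V}: 0 true — at most one ✓
  (7) Q=F ⇒ D: vacuous ✓
  (8) E=F, Q=F — same ✓
  (9) P=F, E=F — same ✓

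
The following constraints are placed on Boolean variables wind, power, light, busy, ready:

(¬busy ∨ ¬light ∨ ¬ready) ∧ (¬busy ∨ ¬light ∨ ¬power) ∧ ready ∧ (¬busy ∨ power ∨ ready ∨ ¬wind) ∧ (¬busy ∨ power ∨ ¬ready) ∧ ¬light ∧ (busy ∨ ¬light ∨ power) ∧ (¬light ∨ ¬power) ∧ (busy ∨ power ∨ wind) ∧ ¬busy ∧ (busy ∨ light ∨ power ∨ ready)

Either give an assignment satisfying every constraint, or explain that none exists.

wind = False, power = True, light = False, busy = False, ready = True

Unit clause (ready) forces ready = True.
Unit clause (¬light) forces light = False.
Unit clause (¬busy) forces busy = False.
Set wind = False.
  then (busy ∨ power ∨ wind) forces power = True.
All clauses satisfied.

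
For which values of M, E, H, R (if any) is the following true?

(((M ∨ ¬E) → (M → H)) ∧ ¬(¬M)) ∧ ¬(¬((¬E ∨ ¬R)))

M = True, E = False, H = True, R = False

  ((M ∨ ¬E) → (M → H)) ∧ ¬(¬M) = True
    (M ∨ ¬E) → (M → H) = True
      M ∨ ¬E = True
        ¬E = True
      M → H = True
    ¬(¬M) = True
      ¬M = False
  ¬(¬((¬E ∨ ¬R))) = True
    ¬((¬E ∨ ¬R)) = False
      ¬E ∨ ¬R = True
        ¬E = True
        ¬R = True
Both conjuncts True, so the formula holds.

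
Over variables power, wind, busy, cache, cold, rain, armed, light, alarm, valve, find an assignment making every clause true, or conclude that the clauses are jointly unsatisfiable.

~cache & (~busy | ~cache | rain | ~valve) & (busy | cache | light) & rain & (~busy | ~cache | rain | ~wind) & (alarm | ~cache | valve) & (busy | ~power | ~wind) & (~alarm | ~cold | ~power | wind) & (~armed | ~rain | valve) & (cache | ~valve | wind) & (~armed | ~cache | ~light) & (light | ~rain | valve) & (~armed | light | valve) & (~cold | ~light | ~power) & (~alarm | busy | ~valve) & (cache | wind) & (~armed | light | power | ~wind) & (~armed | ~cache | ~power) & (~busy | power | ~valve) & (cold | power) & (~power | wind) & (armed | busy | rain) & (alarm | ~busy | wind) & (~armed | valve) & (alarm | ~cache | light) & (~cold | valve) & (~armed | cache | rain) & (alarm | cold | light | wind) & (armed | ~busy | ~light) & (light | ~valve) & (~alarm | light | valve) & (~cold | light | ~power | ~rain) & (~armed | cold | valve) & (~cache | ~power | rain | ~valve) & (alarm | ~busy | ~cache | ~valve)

power: True, wind: True, busy: True, cache: False, cold: False, rain: True, armed: True, light: True, alarm: False, valve: True

Unit clause (~cache) forces cache = False.
Unit clause (rain) forces rain = True.
In (cache | wind) only wind is left, so wind = True.
Set power = True.
  then (busy | ~power | ~wind) forces busy = True.
Try cold = True:
  (~cold | ~light | ~power) forces light = False.
  clause (~cold | light | ~power | ~rain) is falsified — backtrack.
So cold = False.
Set armed = True.
  then (~armed | ~rain | valve) forces valve = True.
  then (light | ~valve) forces light = True.
Set alarm = False.
All clauses satisfied.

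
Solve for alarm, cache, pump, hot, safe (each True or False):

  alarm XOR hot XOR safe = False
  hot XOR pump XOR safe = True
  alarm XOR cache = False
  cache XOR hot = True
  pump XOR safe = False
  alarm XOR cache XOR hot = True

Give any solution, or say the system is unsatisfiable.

alarm = False, cache = False, pump = True, hot = True, safe = True

alarm XOR hot XOR safe = F XOR T XOR T = False ✓
hot XOR pump XOR safe = T XOR T XOR T = True ✓
alarm XOR cache = F XOR F = False ✓
cache XOR hot = F XOR T = True ✓
pump XOR safe = T XOR T = False ✓
alarm XOR cache XOR hot = F XOR F XOR T = True ✓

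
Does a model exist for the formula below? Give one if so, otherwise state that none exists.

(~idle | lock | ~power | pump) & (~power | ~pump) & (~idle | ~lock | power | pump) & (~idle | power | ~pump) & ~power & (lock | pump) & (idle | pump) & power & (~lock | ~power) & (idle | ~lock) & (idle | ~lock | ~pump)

Case power = True:
  Clause (~power) is falsified — contradiction.
Case power = False:
  Clause (power) is falsified — contradiction.
Both cases fail, so the formula is unsatisfiable.

UNSATISFIABLE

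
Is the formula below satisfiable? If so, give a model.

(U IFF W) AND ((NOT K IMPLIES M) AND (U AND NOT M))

M = False, W = True, K = True, U = True

  U IFF W = True
  (NOT K IMPLIES M) AND (U AND NOT M) = True
    NOT K IMPLIES M = True
      NOT K = False
    U AND NOT M = True
      NOT M = True
Both conjuncts True, so the formula holds.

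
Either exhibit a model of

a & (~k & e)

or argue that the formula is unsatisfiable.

k: False; a: True; e: True

  ~k & e = True
    ~k = True
Both conjuncts True, so the formula holds.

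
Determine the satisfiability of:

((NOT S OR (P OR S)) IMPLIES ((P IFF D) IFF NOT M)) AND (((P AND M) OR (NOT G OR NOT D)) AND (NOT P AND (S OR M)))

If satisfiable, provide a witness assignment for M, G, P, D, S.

M = False, G = True, P = False, D = False, S = True

  (NOT S OR (P OR S)) IMPLIES ((P IFF D) IFF NOT M) = True
    NOT S OR (P OR S) = True
      NOT S = False
      P OR S = True
    (P IFF D) IFF NOT M = True
      P IFF D = True
      NOT M = True
  ((P AND M) OR (NOT G OR NOT D)) AND (NOT P AND (S OR M)) = True
    (P AND M) OR (NOT G OR NOT D) = True
      P AND M = False
      NOT G OR NOT D = True
        NOT G = False
        NOT D = True
    NOT P AND (S OR M) = True
      NOT P = True
      S OR M = True
Both conjuncts True, so the formula holds.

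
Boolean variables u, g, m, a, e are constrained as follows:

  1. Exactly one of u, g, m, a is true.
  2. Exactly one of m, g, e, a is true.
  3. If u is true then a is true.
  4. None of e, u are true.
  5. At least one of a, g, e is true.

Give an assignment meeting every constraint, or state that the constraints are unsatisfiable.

u=F; g=F; m=F; a=T; e=F

  (1) {u, g, m, a}: 1 true — exactly one ✓
  (2) {m, g, e, a}: 1 true — exactly one ✓
  (3) u=F ⇒ a: vacuous ✓
  (4) {e, u}: 0 true — none ✓
  (5) {a, g, e}: 1 true — at least one ✓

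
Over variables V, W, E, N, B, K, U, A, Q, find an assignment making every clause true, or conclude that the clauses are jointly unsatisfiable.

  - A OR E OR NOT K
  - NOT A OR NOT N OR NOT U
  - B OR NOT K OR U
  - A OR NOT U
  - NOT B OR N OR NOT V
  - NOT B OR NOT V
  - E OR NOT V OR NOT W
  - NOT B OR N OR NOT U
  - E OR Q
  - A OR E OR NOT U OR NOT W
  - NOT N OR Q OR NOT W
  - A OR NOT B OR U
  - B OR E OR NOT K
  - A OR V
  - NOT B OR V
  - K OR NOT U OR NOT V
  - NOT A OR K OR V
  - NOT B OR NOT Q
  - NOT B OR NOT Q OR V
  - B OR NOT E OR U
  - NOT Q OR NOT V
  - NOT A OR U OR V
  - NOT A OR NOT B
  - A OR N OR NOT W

V = True, W = False, E = True, N = False, B = False, K = True, U = True, A = True, Q = False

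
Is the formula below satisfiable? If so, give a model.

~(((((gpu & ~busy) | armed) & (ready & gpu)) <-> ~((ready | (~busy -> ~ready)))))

gpu: True, busy: False, armed: False, ready: True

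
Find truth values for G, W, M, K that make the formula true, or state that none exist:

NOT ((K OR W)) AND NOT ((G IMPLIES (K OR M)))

G = True, W = False, M = False, K = False

  NOT ((K OR W)) = True
    K OR W = False
  NOT ((G IMPLIES (K OR M))) = True
    G IMPLIES (K OR M) = False
      K OR M = False
Both conjuncts True, so the formula holds.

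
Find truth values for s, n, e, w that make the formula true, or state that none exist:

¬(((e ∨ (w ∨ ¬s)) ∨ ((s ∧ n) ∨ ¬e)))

Case e = True: the formula becomes ¬((True ∨ (s ∧ n))) = False.
Case e = False: the formula becomes ¬(((w ∨ ¬s) ∨ True)) = False.
Both cases fail — unsatisfiable.

Unsatisfiable — no assignment works.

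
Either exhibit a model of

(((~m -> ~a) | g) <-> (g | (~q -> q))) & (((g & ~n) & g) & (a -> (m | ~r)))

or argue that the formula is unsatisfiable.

n=F, q=F, g=T, r=F, a=T, m=F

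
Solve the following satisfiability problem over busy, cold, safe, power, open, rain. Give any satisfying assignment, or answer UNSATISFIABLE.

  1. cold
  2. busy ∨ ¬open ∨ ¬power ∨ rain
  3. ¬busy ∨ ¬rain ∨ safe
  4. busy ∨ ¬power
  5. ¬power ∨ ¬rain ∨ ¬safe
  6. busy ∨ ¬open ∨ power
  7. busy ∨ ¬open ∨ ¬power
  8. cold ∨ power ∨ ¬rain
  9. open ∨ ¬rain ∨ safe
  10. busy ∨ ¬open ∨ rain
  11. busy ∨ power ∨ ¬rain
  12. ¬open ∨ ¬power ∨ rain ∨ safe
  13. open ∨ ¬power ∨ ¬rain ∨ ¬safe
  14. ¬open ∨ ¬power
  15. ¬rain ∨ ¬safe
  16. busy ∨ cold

busy=T, cold=T, safe=T, power=F, open=T, rain=F

Unit clause (cold) forces cold = True.
Set busy = True.
Set safe = True.
  then (¬rain ∨ ¬safe) forces rain = False.
Set power = False.
Set open = True.
All clauses satisfied.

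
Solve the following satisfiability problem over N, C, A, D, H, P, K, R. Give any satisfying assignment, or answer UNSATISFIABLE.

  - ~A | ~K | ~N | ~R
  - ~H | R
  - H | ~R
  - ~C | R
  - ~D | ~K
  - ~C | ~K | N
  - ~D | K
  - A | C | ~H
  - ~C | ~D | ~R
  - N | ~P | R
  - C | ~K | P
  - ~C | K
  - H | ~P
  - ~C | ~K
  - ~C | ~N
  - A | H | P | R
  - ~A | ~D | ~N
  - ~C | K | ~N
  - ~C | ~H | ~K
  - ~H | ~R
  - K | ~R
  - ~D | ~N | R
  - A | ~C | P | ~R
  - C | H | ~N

N=F; C=F; A=T; D=F; H=F; P=F; K=F; R=F

Try N = True:
  (~C | ~N) forces C = False.
  (C | H | ~N) forces H = True.
  (~H | R) forces R = True.
  clause (~H | ~R) is falsified — backtrack.
So N = False.
Set C = False.
Set A = True.
Try D = True:
  (~D | ~K) forces K = False.
  clause (~D | K) is falsified — backtrack.
So D = False.
Set H = False.
  then (H | ~R) forces R = False.
  then (N | ~P | R) forces P = False.
  then (C | ~K | P) forces K = False.
All clauses satisfied.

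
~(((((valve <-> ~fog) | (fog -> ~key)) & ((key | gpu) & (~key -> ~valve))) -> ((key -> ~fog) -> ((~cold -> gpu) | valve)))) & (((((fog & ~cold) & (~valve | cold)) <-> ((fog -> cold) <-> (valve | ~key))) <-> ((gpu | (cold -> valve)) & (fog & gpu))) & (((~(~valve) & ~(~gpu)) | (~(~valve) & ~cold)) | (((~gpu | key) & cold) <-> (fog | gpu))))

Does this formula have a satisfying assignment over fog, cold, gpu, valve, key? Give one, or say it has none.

The formula is unsatisfiable.

Case valve = True: the conjunct ~(((((valve <-> ~fog) | (fog -> ~key)) & ((key | gpu) & (~key -> ~valve))) -> ((key -> ~fog) -> ((~cold -> gpu) | valve)))) becomes ~((((~fog | (fog -> ~key)) & ((key | gpu) & key)) -> True)) = False.
Case valve = False: the formula simplifies to ~((((fog | (fog -> ~key)) & (key | gpu)) -> ((key -> ~fog) -> (~cold -> gpu)))) & ((((fog & ~cold) <-> ((fog -> cold) <-> ~key)) <-> ((gpu | ~cold) & (fog & gpu))) & (((~gpu | key) & cold) <-> (fog | gpu))).
  gpu = True: the conjunct ~((((fog | (fog -> ~key)) & (key | gpu)) -> ((key -> ~fog) -> (~cold -> gpu)))) becomes ~(((fog | (fog -> ~key)) -> True)) = False.
  gpu = False: simplifies to ~((((fog | (fog -> ~key)) & key) -> ((key -> ~fog) -> cold))) & (~(((fog & ~cold) <-> ((fog -> cold) <-> ~key))) & (cold <-> fog)).
    key = True: simplifies to ~(((fog | ~fog) -> (~fog -> cold))) & (~(((fog & ~cold) <-> ~((fog -> cold)))) & (cold <-> fog)).
      fog = True: the conjunct ~(((fog | ~fog) -> (~fog -> cold))) becomes ~((True -> True)) = False.
      fog = False: the conjunct ~(((fog & ~cold) <-> ~((fog -> cold)))) becomes ~((False <-> False)) = False.
    key = False: the conjunct ~((((fog | (fog -> ~key)) & key) -> ((key -> ~fog) -> cold))) becomes ~((False -> cold)) = False.
Both cases fail — unsatisfiable.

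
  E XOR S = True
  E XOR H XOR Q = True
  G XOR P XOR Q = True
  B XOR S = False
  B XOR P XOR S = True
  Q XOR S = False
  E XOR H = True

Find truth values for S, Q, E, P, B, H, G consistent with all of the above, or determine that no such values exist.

S = False, Q = False, E = True, P = True, B = False, H = False, G = False

E XOR S = T XOR F = True ✓
E XOR H XOR Q = T XOR F XOR F = True ✓
G XOR P XOR Q = F XOR T XOR F = True ✓
B XOR S = F XOR F = False ✓
B XOR P XOR S = F XOR T XOR F = True ✓
Q XOR S = F XOR F = False ✓
E XOR H = T XOR F = True ✓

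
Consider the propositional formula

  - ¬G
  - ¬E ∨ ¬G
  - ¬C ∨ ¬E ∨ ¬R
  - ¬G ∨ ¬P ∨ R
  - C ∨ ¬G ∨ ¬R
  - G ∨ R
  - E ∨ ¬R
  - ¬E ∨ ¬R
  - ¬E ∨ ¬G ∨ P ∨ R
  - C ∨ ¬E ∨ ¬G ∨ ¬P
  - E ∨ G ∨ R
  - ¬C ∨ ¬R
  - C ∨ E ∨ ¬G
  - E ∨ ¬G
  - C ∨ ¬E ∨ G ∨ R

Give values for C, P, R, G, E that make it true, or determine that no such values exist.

Case G = True:
  Clause (¬G) is falsified — contradiction.
Case G = False:
  (G ∨ R) forces R = True.
  (E ∨ ¬R) forces E = True.
  Clause (¬E ∨ ¬R) is falsified — contradiction.
Both cases fail, so the formula is unsatisfiable.

No satisfying assignment exists.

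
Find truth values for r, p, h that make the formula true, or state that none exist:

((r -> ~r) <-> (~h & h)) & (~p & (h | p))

r = True, p = False, h = True

  (r -> ~r) <-> (~h & h) = True
    r -> ~r = False
      ~r = False
    ~h & h = False
      ~h = False
  ~p & (h | p) = True
    ~p = True
    h | p = True
Both conjuncts True, so the formula holds.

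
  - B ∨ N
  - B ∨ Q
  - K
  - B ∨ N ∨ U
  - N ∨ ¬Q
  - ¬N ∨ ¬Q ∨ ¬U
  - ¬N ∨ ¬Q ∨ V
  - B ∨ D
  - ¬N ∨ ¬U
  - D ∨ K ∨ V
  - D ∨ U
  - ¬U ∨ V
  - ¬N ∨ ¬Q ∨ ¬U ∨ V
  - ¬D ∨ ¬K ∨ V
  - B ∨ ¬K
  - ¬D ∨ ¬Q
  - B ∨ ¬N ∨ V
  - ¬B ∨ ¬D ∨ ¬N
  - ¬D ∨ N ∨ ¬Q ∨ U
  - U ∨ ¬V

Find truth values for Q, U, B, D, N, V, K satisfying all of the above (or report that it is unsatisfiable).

Q: False, U: True, B: True, D: True, N: False, V: True, K: True

Unit clause (K) forces K = True.
In (B ∨ ¬K) only B is left, so B = True.
Try Q = True:
  (N ∨ ¬Q) forces N = True.
  (¬N ∨ ¬Q ∨ ¬U) forces U = False.
  (¬N ∨ ¬Q ∨ V) forces V = True.
  clause (U ∨ ¬V) is falsified — backtrack.
So Q = False.
Set U = True.
  then (¬N ∨ ¬U) forces N = False.
  then (¬U ∨ V) forces V = True.
Set D = True.
All clauses satisfied.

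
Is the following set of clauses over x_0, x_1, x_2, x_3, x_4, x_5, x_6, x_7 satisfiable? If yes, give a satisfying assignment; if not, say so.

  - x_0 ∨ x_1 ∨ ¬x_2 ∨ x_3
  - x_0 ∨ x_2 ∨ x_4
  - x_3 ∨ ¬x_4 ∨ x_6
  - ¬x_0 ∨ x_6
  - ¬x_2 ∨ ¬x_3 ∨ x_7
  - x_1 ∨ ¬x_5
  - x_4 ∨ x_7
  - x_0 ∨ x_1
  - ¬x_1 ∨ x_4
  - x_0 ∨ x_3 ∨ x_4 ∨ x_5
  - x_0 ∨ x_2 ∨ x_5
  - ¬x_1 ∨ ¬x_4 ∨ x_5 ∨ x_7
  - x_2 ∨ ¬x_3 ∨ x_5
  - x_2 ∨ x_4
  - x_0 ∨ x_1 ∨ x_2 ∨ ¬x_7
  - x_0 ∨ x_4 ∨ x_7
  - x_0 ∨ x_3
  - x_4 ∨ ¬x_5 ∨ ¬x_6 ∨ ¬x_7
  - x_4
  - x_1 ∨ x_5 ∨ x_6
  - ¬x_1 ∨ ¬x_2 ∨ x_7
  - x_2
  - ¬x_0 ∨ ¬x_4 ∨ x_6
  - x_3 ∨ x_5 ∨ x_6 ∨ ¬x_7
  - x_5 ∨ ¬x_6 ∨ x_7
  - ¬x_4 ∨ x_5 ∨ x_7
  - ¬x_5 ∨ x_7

x_0: True, x_1: True, x_2: True, x_3: False, x_4: True, x_5: False, x_6: True, x_7: True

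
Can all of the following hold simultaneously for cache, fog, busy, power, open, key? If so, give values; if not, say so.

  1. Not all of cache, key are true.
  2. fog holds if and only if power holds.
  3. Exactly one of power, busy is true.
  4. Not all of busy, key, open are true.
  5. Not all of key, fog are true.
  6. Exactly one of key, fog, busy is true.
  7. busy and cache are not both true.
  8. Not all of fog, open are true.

cache: True; fog: True; busy: False; power: True; open: False; key: False

  (1) {cache, key}: 1/2 true — not all ✓
  (2) fog=T, power=T — same ✓
  (3) {power, busy}: 1 true — exactly one ✓
  (4) {busy, key, open}: 0/3 true — not all ✓
  (5) {key, fog}: 1/2 true — not all ✓
  (6) {key, fog, busy}: 1 true — exactly one ✓
  (7) busy=F, cache=T — not both ✓
  (8) {fog, open}: 1/2 true — not all ✓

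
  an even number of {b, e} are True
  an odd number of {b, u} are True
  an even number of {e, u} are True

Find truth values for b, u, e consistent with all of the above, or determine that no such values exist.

Unsatisfiable — no assignment works.

Adding constraints 1, 2, 3 mod 2: every variable appears an even number of times on the left, so the left side is 0.
But the right sides sum to 1 (mod 2). 0 ≠ 1 — the system is inconsistent.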